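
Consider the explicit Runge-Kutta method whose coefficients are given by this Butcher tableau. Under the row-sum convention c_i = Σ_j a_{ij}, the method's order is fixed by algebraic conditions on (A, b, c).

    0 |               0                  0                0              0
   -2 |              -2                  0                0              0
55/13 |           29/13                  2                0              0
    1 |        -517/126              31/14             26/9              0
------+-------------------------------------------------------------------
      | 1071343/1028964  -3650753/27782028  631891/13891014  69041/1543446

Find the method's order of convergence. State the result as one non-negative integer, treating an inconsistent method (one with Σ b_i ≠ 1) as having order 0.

3

b = (1071343/1028964, -3650753/27782028, 631891/13891014, 69041/1543446)
c = (0, -2, 55/13, 1)
Ac = (0, 0, -4, 491/63)
Σ b_i: 1071343/1028964·1 + (-3650753/27782028)·1 + 631891/13891014·1 + 69041/1543446·1 = 1 ✓
b·c: (-3650753/27782028)·(-2) + 631891/13891014·55/13 + 69041/1543446·1 = 1/2 ✓
b·c²: (-3650753/27782028)·4 + 631891/13891014·3025/169 + 69041/1543446·1 = 1/3 ✓
b·Ac: 631891/13891014·(-4) + 69041/1543446·491/63 = 1/6 ✓
b·c³: (-3650753/27782028)·(-8) + 631891/13891014·166375/2197 + 69041/1543446·1 = 15185057/3344133 ≠ 1/4 ⇒ order 3.
b·(c∘Ac): 631891/13891014·(-220/13) + 69041/1543446·491/63 = -1950269/4630338 ≠ 1/8
b·Ac²: 631891/13891014·8 + 69041/1543446·49604/819 = 10277054/3344133 ≠ 1/12
b·A²c: 69041/1543446·(-104/9) = -3590132/6945507 ≠ 1/24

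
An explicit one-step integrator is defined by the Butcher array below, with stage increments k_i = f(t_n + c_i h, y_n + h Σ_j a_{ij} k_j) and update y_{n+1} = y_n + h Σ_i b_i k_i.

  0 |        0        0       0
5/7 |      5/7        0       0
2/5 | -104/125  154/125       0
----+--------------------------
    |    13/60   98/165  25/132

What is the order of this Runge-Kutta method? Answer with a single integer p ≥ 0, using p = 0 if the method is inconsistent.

3

b = (13/60, 98/165, 25/132)
c = (0, 5/7, 2/5)
Ac = (0, 0, 22/25)
Σ b_i: 13/60·1 + 98/165·1 + 25/132·1 = 1 ✓
b·c: 98/165·5/7 + 25/132·2/5 = 1/2 ✓
b·c²: 98/165·25/49 + 25/132·4/25 = 1/3 ✓
b·Ac: 25/132·22/25 = 1/6 ✓; 3 stages ⇒ order 3.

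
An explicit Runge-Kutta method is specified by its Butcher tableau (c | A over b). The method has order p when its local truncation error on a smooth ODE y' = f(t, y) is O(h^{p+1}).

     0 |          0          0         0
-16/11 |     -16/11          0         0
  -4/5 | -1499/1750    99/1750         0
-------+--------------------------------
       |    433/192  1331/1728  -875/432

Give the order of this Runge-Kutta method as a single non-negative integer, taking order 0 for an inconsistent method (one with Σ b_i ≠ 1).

3

b = (433/192, 1331/1728, -875/432)
c = (0, -16/11, -4/5)
Ac = (0, 0, -72/875)
Σ b_i: 433/192·1 + 1331/1728·1 + (-875/432)·1 = 1 ✓
b·c: 1331/1728·(-16/11) + (-875/432)·(-4/5) = 1/2 ✓
b·c²: 1331/1728·256/121 + (-875/432)·16/25 = 1/3 ✓
b·Ac: (-875/432)·(-72/875) = 1/6 ✓; 3 stages ⇒ order 3.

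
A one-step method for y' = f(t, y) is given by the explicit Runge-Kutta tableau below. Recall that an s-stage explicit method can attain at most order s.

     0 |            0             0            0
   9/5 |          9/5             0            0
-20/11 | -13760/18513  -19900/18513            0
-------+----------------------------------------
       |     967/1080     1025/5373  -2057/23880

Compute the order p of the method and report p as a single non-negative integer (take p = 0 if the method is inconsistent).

b = (967/1080, 1025/5373, -2057/23880)
c = (0, 9/5, -20/11)
Ac = (0, 0, -3980/2057)
Σ b_i: 967/1080·1 + 1025/5373·1 + (-2057/23880)·1 = 1 ✓
b·c: 1025/5373·9/5 + (-2057/23880)·(-20/11) = 1/2 ✓
b·c²: 1025/5373·81/25 + (-2057/23880)·400/121 = 1/3 ✓
b·Ac: (-2057/23880)·(-3980/2057) = 1/6 ✓; 3 stages ⇒ order 3.

3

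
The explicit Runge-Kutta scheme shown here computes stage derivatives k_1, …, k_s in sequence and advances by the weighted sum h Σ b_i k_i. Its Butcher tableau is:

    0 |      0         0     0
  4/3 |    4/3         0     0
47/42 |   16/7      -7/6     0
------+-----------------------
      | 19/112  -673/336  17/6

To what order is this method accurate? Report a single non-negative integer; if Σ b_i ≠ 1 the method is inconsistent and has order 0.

b = (19/112, -673/336, 17/6)
c = (0, 4/3, 47/42)
Ac = (0, 0, -14/9)
Σ b_i: 19/112·1 + (-673/336)·1 + 17/6·1 = 1 ✓
b·c: (-673/336)·4/3 + 17/6·47/42 = 1/2 ✓
b·c²: (-673/336)·16/9 + 17/6·2209/1764 = -5/392 ≠ 1/3 ⇒ order 2.
b·Ac: 17/6·(-14/9) = -119/27 ≠ 1/6

2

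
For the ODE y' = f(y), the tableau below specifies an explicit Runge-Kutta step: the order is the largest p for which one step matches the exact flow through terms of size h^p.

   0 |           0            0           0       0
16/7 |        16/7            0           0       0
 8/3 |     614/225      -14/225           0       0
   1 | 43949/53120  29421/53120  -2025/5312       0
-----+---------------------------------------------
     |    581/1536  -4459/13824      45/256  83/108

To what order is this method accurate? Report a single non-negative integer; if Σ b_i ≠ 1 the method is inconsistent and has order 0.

b = (581/1536, -4459/13824, 45/256, 83/108)
c = (0, 16/7, 8/3, 1)
Ac = (0, 0, -32/225, 207/830)
Σ b_i: 581/1536·1 + (-4459/13824)·1 + 45/256·1 + 83/108·1 = 1 ✓
b·c: (-4459/13824)·16/7 + 45/256·8/3 + 83/108·1 = 1/2 ✓
b·c²: (-4459/13824)·256/49 + 45/256·64/9 + 83/108·1 = 1/3 ✓
b·Ac: 45/256·(-32/225) + 83/108·207/830 = 1/6 ✓
b·c³: (-4459/13824)·4096/343 + 45/256·512/27 + 83/108·1 = 1/4 ✓
b·(c∘Ac): 45/256·(-256/675) + 83/108·207/830 = 1/8 ✓
b·Ac²: 45/256·(-512/1575) + 83/108·531/2905 = 1/12 ✓
b·A²c: 83/108·9/166 = 1/24 ✓; 4 stages ⇒ order 4.

4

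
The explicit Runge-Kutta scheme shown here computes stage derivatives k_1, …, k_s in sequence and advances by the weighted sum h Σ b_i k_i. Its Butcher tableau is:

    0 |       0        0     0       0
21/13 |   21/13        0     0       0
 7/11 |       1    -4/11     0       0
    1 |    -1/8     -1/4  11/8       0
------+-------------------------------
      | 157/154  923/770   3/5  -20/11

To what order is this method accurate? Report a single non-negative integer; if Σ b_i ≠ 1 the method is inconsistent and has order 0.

b = (157/154, 923/770, 3/5, -20/11)
c = (0, 21/13, 7/11, 1)
Ac = (0, 0, -84/143, 49/104)
Σ b_i: 157/154·1 + 923/770·1 + 3/5·1 + (-20/11)·1 = 1 ✓
b·c: 923/770·21/13 + 3/5·7/11 + (-20/11)·1 = 1/2 ✓
b·c²: 923/770·441/169 + 3/5·49/121 + (-20/11)·1 = 4885/3146 ≠ 1/3 ⇒ order 2.
b·Ac: 3/5·(-84/143) + (-20/11)·49/104 = -133/110 ≠ 1/6

2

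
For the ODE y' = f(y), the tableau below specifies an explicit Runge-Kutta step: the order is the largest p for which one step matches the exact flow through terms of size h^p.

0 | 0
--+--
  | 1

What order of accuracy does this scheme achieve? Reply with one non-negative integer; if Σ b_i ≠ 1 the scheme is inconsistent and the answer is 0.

b = (1)
c = (0)
Σ b_i: 1·1 = 1 ✓; 1 stage ⇒ order 1.

1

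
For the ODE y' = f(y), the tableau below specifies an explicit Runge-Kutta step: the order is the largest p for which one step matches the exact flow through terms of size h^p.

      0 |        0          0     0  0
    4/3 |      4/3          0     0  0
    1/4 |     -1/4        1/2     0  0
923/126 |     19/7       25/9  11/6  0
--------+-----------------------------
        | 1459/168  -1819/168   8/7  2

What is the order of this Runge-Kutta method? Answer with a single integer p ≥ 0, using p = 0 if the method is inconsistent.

2

b = (1459/168, -1819/168, 8/7, 2)
c = (0, 4/3, 1/4, 923/126)
Ac = (0, 0, 2/3, 899/216)
Σ b_i: 1459/168·1 + (-1819/168)·1 + 8/7·1 + 2·1 = 1 ✓
b·c: (-1819/168)·4/3 + 8/7·1/4 + 2·923/126 = 1/2 ✓
b·c²: (-1819/168)·16/9 + 8/7·1/16 + 2·851929/15876 = 349850/3969 ≠ 1/3 ⇒ order 2.
b·Ac: 8/7·2/3 + 2·899/216 = 6869/756 ≠ 1/6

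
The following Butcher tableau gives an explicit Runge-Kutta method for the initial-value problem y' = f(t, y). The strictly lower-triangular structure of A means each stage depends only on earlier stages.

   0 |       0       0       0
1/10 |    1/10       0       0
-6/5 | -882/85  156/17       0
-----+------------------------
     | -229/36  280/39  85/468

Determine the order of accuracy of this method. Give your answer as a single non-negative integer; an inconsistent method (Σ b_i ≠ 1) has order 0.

3

b = (-229/36, 280/39, 85/468)
c = (0, 1/10, -6/5)
Ac = (0, 0, 78/85)
Σ b_i: (-229/36)·1 + 280/39·1 + 85/468·1 = 1 ✓
b·c: 280/39·1/10 + 85/468·(-6/5) = 1/2 ✓
b·c²: 280/39·1/100 + 85/468·36/25 = 1/3 ✓
b·Ac: 85/468·78/85 = 1/6 ✓; 3 stages ⇒ order 3.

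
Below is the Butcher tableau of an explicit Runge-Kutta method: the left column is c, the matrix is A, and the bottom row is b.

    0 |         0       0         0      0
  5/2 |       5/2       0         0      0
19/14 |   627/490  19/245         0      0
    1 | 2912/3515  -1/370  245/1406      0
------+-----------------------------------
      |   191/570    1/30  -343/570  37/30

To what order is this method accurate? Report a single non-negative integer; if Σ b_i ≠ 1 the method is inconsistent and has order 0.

4

b = (191/570, 1/30, -343/570, 37/30)
c = (0, 5/2, 19/14, 1)
Ac = (0, 0, 19/98, 17/74)
Σ b_i: 191/570·1 + 1/30·1 + (-343/570)·1 + 37/30·1 = 1 ✓
b·c: 1/30·5/2 + (-343/570)·19/14 + 37/30·1 = 1/2 ✓
b·c²: 1/30·25/4 + (-343/570)·361/196 + 37/30·1 = 1/3 ✓
b·Ac: (-343/570)·19/98 + 37/30·17/74 = 1/6 ✓
b·c³: 1/30·125/8 + (-343/570)·6859/2744 + 37/30·1 = 1/4 ✓
b·(c∘Ac): (-343/570)·361/1372 + 37/30·17/74 = 1/8 ✓
b·Ac²: (-343/570)·95/196 + 37/30·45/148 = 1/12 ✓
b·A²c: 37/30·5/148 = 1/24 ✓; 4 stages ⇒ order 4.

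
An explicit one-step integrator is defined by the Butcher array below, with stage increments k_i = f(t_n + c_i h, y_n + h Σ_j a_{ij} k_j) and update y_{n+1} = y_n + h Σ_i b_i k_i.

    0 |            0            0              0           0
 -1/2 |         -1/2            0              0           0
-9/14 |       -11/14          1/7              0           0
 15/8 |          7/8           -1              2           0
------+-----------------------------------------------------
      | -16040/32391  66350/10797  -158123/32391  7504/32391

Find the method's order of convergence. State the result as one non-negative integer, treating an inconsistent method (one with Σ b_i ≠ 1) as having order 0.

b = (-16040/32391, 66350/10797, -158123/32391, 7504/32391)
c = (0, -1/2, -9/14, 15/8)
Ac = (0, 0, -1/14, -11/14)
Σ b_i: (-16040/32391)·1 + 66350/10797·1 + (-158123/32391)·1 + 7504/32391·1 = 1 ✓
b·c: 66350/10797·(-1/2) + (-158123/32391)·(-9/14) + 7504/32391·15/8 = 1/2 ✓
b·c²: 66350/10797·1/4 + (-158123/32391)·81/196 + 7504/32391·225/64 = 1/3 ✓
b·Ac: (-158123/32391)·(-1/14) + 7504/32391·(-11/14) = 1/6 ✓
b·c³: 66350/10797·(-1/8) + (-158123/32391)·(-729/2744) + 7504/32391·3375/512 = 710317/345504 ≠ 1/4 ⇒ order 3.
b·(c∘Ac): (-158123/32391)·9/196 + 7504/32391·(-165/112) = -24421/43188 ≠ 1/8
b·Ac²: (-158123/32391)·1/28 + 7504/32391·113/196 = -12329/302316 ≠ 1/12
b·A²c: 7504/32391·(-1/7) = -1072/32391 ≠ 1/24

3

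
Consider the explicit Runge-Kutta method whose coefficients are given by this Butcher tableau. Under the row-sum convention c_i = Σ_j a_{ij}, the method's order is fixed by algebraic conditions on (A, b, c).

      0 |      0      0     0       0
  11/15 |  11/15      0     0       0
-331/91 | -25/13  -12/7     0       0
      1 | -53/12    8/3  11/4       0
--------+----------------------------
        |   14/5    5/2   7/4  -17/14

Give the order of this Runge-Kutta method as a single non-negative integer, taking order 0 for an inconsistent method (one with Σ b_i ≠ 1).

b = (14/5, 5/2, 7/4, -17/14)
c = (0, 11/15, -331/91, 1)
Ac = (0, 0, -44/35, -131813/16380)
Σ b_i: 14/5·1 + 5/2·1 + 7/4·1 + (-17/14)·1 = 817/140 ≠ 1 ⇒ order 0.

0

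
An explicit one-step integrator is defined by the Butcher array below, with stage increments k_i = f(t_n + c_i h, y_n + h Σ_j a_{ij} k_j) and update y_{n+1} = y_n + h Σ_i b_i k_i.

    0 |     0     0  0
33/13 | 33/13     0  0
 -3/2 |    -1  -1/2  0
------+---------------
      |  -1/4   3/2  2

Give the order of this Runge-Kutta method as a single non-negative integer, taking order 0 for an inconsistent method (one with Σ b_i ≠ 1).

0

b = (-1/4, 3/2, 2)
c = (0, 33/13, -3/2)
Ac = (0, 0, -33/26)
Σ b_i: (-1/4)·1 + 3/2·1 + 2·1 = 13/4 ≠ 1 ⇒ order 0.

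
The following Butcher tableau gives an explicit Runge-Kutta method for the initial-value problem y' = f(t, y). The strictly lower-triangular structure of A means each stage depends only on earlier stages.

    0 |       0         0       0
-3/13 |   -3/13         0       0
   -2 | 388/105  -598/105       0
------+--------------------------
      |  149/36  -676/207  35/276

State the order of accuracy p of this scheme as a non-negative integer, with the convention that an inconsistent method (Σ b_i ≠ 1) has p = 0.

3

b = (149/36, -676/207, 35/276)
c = (0, -3/13, -2)
Ac = (0, 0, 46/35)
Σ b_i: 149/36·1 + (-676/207)·1 + 35/276·1 = 1 ✓
b·c: (-676/207)·(-3/13) + 35/276·(-2) = 1/2 ✓
b·c²: (-676/207)·9/169 + 35/276·4 = 1/3 ✓
b·Ac: 35/276·46/35 = 1/6 ✓; 3 stages ⇒ order 3.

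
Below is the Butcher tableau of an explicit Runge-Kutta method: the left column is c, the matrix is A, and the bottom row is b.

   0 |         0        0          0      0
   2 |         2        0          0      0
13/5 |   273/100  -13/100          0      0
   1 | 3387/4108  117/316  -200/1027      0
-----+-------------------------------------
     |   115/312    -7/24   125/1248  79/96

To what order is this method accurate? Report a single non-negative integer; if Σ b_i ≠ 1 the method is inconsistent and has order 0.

b = (115/312, -7/24, 125/1248, 79/96)
c = (0, 2, 13/5, 1)
Ac = (0, 0, -13/50, 37/158)
Σ b_i: 115/312·1 + (-7/24)·1 + 125/1248·1 + 79/96·1 = 1 ✓
b·c: (-7/24)·2 + 125/1248·13/5 + 79/96·1 = 1/2 ✓
b·c²: (-7/24)·4 + 125/1248·169/25 + 79/96·1 = 1/3 ✓
b·Ac: 125/1248·(-13/50) + 79/96·37/158 = 1/6 ✓
b·c³: (-7/24)·8 + 125/1248·2197/125 + 79/96·1 = 1/4 ✓
b·(c∘Ac): 125/1248·(-169/250) + 79/96·37/158 = 1/8 ✓
b·Ac²: 125/1248·(-13/25) + 79/96·13/79 = 1/12 ✓
b·A²c: 79/96·4/79 = 1/24 ✓; 4 stages ⇒ order 4.

4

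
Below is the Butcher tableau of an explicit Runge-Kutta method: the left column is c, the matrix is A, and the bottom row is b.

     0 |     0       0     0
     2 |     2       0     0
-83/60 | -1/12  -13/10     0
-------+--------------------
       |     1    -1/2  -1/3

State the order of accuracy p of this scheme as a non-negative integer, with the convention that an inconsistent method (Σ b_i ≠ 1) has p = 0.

b = (1, -1/2, -1/3)
c = (0, 2, -83/60)
Ac = (0, 0, -13/5)
Σ b_i: 1·1 + (-1/2)·1 + (-1/3)·1 = 1/6 ≠ 1 ⇒ order 0.

0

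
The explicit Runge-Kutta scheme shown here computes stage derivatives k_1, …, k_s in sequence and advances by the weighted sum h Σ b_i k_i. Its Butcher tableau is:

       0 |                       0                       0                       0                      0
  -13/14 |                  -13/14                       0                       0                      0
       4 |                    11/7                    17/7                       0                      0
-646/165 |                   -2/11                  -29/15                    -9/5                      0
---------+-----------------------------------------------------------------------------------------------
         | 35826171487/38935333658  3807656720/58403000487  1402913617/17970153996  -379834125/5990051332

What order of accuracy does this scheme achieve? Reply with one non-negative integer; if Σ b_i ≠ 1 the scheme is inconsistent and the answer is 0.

3

b = (35826171487/38935333658, 3807656720/58403000487, 1402913617/17970153996, -379834125/5990051332)
c = (0, -13/14, 4, -646/165)
Ac = (0, 0, -221/98, -227/42)
Σ b_i: 35826171487/38935333658·1 + 3807656720/58403000487·1 + 1402913617/17970153996·1 + (-379834125/5990051332)·1 = 1 ✓
b·c: 3807656720/58403000487·(-13/14) + 1402913617/17970153996·4 + (-379834125/5990051332)·(-646/165) = 1/2 ✓
b·c²: 3807656720/58403000487·169/196 + 1402913617/17970153996·16 + (-379834125/5990051332)·417316/27225 = 1/3 ✓
b·Ac: 1402913617/17970153996·(-221/98) + (-379834125/5990051332)·(-227/42) = 1/6 ✓
b·c³: 3807656720/58403000487·(-2197/2744) + 1402913617/17970153996·64 + (-379834125/5990051332)·(-269586136/4492125) = 117925087580/13477615497 ≠ 1/4 ⇒ order 3.
b·(c∘Ac): 1402913617/17970153996·(-442/49) + (-379834125/5990051332)·73321/3465 = -85790249709/41930359324 ≠ 1/8
b·Ac²: 1402913617/17970153996·2873/1372 + (-379834125/5990051332)·(-89573/2940) = 263584723121/125791077972 ≠ 1/12
b·A²c: (-379834125/5990051332)·1989/490 = -151098014925/587025030536 ≠ 1/24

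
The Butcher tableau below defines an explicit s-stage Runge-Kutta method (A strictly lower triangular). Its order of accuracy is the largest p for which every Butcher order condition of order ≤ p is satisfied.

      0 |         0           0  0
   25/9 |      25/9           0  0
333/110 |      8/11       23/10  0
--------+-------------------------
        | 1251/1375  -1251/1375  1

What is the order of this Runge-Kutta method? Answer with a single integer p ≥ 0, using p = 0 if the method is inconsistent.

2

b = (1251/1375, -1251/1375, 1)
c = (0, 25/9, 333/110)
Ac = (0, 0, 115/18)
Σ b_i: 1251/1375·1 + (-1251/1375)·1 + 1·1 = 1 ✓
b·c: (-1251/1375)·25/9 + 1·333/110 = 1/2 ✓
b·c²: (-1251/1375)·625/81 + 1·110889/12100 = 233501/108900 ≠ 1/3 ⇒ order 2.
b·Ac: 1·115/18 = 115/18 ≠ 1/6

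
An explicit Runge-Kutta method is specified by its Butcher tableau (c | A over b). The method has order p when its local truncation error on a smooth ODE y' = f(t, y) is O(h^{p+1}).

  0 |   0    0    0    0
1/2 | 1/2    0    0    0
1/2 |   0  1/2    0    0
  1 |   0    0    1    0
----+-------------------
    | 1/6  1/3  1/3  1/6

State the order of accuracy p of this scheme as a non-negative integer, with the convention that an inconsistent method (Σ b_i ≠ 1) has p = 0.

4

b = (1/6, 1/3, 1/3, 1/6)
c = (0, 1/2, 1/2, 1)
Ac = (0, 0, 1/4, 1/2)
Σ b_i: 1/6·1 + 1/3·1 + 1/3·1 + 1/6·1 = 1 ✓
b·c: 1/3·1/2 + 1/3·1/2 + 1/6·1 = 1/2 ✓
b·c²: 1/3·1/4 + 1/3·1/4 + 1/6·1 = 1/3 ✓
b·Ac: 1/3·1/4 + 1/6·1/2 = 1/6 ✓
b·c³: 1/3·1/8 + 1/3·1/8 + 1/6·1 = 1/4 ✓
b·(c∘Ac): 1/3·1/8 + 1/6·1/2 = 1/8 ✓
b·Ac²: 1/3·1/8 + 1/6·1/4 = 1/12 ✓
b·A²c: 1/6·1/4 = 1/24 ✓; 4 stages ⇒ order 4.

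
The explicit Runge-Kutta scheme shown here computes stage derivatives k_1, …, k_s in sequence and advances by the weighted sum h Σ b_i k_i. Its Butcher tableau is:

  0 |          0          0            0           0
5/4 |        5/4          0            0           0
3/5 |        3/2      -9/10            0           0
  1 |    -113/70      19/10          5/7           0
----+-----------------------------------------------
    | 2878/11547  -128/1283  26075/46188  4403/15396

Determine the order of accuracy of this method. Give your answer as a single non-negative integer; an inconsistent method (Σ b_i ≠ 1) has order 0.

b = (2878/11547, -128/1283, 26075/46188, 4403/15396)
c = (0, 5/4, 3/5, 1)
Ac = (0, 0, -9/8, 157/56)
Σ b_i: 2878/11547·1 + (-128/1283)·1 + 26075/46188·1 + 4403/15396·1 = 1 ✓
b·c: (-128/1283)·5/4 + 26075/46188·3/5 + 4403/15396·1 = 1/2 ✓
b·c²: (-128/1283)·25/16 + 26075/46188·9/25 + 4403/15396·1 = 1/3 ✓
b·Ac: 26075/46188·(-9/8) + 4403/15396·157/56 = 1/6 ✓
b·c³: (-128/1283)·125/64 + 26075/46188·27/125 + 4403/15396·1 = 8201/38490 ≠ 1/4 ⇒ order 3.
b·(c∘Ac): 26075/46188·(-27/40) + 4403/15396·157/56 = 25909/61584 ≠ 1/8
b·Ac²: 26075/46188·(-45/32) + 4403/15396·3613/1120 = 39619/307920 ≠ 1/12
b·A²c: 4403/15396·(-45/56) = -9435/41056 ≠ 1/24

3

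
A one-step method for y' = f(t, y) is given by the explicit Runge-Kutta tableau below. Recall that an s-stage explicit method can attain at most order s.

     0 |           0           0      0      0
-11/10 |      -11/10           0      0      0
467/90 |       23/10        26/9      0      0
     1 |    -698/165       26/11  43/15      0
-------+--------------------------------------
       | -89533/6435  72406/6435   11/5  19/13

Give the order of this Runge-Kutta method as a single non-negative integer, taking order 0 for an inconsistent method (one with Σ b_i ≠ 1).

b = (-89533/6435, 72406/6435, 11/5, 19/13)
c = (0, -11/10, 467/90, 1)
Ac = (0, 0, -143/45, 16571/1350)
Σ b_i: (-89533/6435)·1 + 72406/6435·1 + 11/5·1 + 19/13·1 = 1 ✓
b·c: 72406/6435·(-11/10) + 11/5·467/90 + 19/13·1 = 1/2 ✓
b·c²: 72406/6435·121/100 + 11/5·218089/8100 + 19/13·1 = 39124421/526500 ≠ 1/3 ⇒ order 2.
b·Ac: 11/5·(-143/45) + 19/13·16571/1350 = 38431/3510 ≠ 1/6

2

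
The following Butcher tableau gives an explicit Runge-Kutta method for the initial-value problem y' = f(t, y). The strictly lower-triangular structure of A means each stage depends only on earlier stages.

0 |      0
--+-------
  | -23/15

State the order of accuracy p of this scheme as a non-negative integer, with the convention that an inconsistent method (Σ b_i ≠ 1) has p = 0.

0

b = (-23/15)
c = (0)
Σ b_i: (-23/15)·1 = -23/15 ≠ 1 ⇒ order 0.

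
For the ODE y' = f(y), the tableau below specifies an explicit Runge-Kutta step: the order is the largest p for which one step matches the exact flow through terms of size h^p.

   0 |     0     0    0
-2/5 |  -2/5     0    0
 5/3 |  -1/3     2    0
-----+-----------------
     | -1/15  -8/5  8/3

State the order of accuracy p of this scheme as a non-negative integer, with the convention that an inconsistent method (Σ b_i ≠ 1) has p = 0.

b = (-1/15, -8/5, 8/3)
c = (0, -2/5, 5/3)
Ac = (0, 0, -4/5)
Σ b_i: (-1/15)·1 + (-8/5)·1 + 8/3·1 = 1 ✓
b·c: (-8/5)·(-2/5) + 8/3·5/3 = 1144/225 ≠ 1/2 ⇒ order 1.

1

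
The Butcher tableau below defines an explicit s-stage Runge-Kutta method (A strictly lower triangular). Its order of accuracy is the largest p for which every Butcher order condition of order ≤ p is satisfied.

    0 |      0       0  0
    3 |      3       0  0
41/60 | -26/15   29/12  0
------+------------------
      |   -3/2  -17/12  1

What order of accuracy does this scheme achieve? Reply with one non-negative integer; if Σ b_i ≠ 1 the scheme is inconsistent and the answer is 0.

b = (-3/2, -17/12, 1)
c = (0, 3, 41/60)
Ac = (0, 0, 29/4)
Σ b_i: (-3/2)·1 + (-17/12)·1 + 1·1 = -23/12 ≠ 1 ⇒ order 0.

0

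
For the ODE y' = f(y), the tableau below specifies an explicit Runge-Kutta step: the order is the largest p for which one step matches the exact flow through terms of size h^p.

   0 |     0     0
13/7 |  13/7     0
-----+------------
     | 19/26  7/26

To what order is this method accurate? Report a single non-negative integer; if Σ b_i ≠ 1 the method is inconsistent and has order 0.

b = (19/26, 7/26)
c = (0, 13/7)
Σ b_i: 19/26·1 + 7/26·1 = 1 ✓
b·c: 7/26·13/7 = 1/2 ✓; 2 stages ⇒ order 2.

2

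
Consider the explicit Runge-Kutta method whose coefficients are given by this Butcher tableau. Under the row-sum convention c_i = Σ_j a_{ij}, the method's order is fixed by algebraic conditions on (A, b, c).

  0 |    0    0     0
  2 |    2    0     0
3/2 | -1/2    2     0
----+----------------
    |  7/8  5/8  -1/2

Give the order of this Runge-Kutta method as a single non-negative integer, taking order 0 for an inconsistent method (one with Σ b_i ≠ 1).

b = (7/8, 5/8, -1/2)
c = (0, 2, 3/2)
Ac = (0, 0, 4)
Σ b_i: 7/8·1 + 5/8·1 + (-1/2)·1 = 1 ✓
b·c: 5/8·2 + (-1/2)·3/2 = 1/2 ✓
b·c²: 5/8·4 + (-1/2)·9/4 = 11/8 ≠ 1/3 ⇒ order 2.
b·Ac: (-1/2)·4 = -2 ≠ 1/6

2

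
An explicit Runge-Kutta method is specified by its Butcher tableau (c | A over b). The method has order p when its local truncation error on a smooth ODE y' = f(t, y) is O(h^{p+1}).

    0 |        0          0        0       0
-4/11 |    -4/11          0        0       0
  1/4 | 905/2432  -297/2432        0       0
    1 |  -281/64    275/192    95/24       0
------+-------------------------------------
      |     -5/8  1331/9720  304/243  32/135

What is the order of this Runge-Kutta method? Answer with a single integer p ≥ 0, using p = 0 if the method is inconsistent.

b = (-5/8, 1331/9720, 304/243, 32/135)
c = (0, -4/11, 1/4, 1)
Ac = (0, 0, 27/608, 15/32)
Σ b_i: (-5/8)·1 + 1331/9720·1 + 304/243·1 + 32/135·1 = 1 ✓
b·c: 1331/9720·(-4/11) + 304/243·1/4 + 32/135·1 = 1/2 ✓
b·c²: 1331/9720·16/121 + 304/243·1/16 + 32/135·1 = 1/3 ✓
b·Ac: 304/243·27/608 + 32/135·15/32 = 1/6 ✓
b·c³: 1331/9720·(-64/1331) + 304/243·1/64 + 32/135·1 = 1/4 ✓
b·(c∘Ac): 304/243·27/2432 + 32/135·15/32 = 1/8 ✓
b·Ac²: 304/243·(-27/1672) + 32/135·615/1408 = 1/12 ✓
b·A²c: 32/135·45/256 = 1/24 ✓; 4 stages ⇒ order 4.

4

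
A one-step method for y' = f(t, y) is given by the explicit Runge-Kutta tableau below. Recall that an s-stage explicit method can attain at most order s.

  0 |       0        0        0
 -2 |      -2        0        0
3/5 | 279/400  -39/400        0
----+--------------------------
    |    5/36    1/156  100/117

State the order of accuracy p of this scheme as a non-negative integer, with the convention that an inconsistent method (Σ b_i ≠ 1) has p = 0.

3

b = (5/36, 1/156, 100/117)
c = (0, -2, 3/5)
Ac = (0, 0, 39/200)
Σ b_i: 5/36·1 + 1/156·1 + 100/117·1 = 1 ✓
b·c: 1/156·(-2) + 100/117·3/5 = 1/2 ✓
b·c²: 1/156·4 + 100/117·9/25 = 1/3 ✓
b·Ac: 100/117·39/200 = 1/6 ✓; 3 stages ⇒ order 3.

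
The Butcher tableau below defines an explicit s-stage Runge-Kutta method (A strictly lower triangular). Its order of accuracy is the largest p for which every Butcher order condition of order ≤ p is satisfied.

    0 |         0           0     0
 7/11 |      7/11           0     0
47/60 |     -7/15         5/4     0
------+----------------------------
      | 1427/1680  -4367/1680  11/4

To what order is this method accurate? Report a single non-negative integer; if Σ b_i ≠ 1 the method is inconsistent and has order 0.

2

b = (1427/1680, -4367/1680, 11/4)
c = (0, 7/11, 47/60)
Ac = (0, 0, 35/44)
Σ b_i: 1427/1680·1 + (-4367/1680)·1 + 11/4·1 = 1 ✓
b·c: (-4367/1680)·7/11 + 11/4·47/60 = 1/2 ✓
b·c²: (-4367/1680)·49/121 + 11/4·2209/3600 = 100549/158400 ≠ 1/3 ⇒ order 2.
b·Ac: 11/4·35/44 = 35/16 ≠ 1/6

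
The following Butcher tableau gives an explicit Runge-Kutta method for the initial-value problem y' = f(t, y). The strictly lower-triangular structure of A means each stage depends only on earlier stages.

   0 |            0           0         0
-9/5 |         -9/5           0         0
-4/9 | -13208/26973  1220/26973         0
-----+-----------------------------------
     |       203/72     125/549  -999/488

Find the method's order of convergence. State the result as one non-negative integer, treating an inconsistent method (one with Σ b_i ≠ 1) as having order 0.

3

b = (203/72, 125/549, -999/488)
c = (0, -9/5, -4/9)
Ac = (0, 0, -244/2997)
Σ b_i: 203/72·1 + 125/549·1 + (-999/488)·1 = 1 ✓
b·c: 125/549·(-9/5) + (-999/488)·(-4/9) = 1/2 ✓
b·c²: 125/549·81/25 + (-999/488)·16/81 = 1/3 ✓
b·Ac: (-999/488)·(-244/2997) = 1/6 ✓; 3 stages ⇒ order 3.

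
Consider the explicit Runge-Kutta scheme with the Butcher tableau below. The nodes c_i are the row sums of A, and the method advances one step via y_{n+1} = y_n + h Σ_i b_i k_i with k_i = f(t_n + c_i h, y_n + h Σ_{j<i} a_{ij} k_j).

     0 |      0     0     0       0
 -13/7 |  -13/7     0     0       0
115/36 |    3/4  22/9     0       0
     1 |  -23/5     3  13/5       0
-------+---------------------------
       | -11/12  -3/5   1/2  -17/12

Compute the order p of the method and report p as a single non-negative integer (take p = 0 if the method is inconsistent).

0

b = (-11/12, -3/5, 1/2, -17/12)
c = (0, -13/7, 115/36, 1)
Ac = (0, 0, -286/63, 689/252)
Σ b_i: (-11/12)·1 + (-3/5)·1 + 1/2·1 + (-17/12)·1 = -73/30 ≠ 1 ⇒ order 0.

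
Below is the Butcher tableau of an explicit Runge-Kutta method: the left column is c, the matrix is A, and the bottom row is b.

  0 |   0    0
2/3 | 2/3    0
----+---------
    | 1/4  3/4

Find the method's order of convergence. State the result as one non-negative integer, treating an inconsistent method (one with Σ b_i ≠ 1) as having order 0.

2

b = (1/4, 3/4)
c = (0, 2/3)
Σ b_i: 1/4·1 + 3/4·1 = 1 ✓
b·c: 3/4·2/3 = 1/2 ✓; 2 stages ⇒ order 2.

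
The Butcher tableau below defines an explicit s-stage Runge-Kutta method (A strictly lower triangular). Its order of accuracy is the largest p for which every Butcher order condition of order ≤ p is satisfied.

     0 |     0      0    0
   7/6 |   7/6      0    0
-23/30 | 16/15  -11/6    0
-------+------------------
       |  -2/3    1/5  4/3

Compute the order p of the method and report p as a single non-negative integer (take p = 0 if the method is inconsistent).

0

b = (-2/3, 1/5, 4/3)
c = (0, 7/6, -23/30)
Ac = (0, 0, -77/36)
Σ b_i: (-2/3)·1 + 1/5·1 + 4/3·1 = 13/15 ≠ 1 ⇒ order 0.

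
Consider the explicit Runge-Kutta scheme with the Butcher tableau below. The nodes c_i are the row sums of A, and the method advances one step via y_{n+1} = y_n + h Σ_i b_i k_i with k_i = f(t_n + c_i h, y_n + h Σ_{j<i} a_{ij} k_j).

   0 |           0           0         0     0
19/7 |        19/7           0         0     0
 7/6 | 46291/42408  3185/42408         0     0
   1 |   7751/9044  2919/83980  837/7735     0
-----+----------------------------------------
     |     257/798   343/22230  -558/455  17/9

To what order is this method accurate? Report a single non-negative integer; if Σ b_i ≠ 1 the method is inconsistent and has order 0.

4

b = (257/798, 343/22230, -558/455, 17/9)
c = (0, 19/7, 7/6, 1)
Ac = (0, 0, 455/2232, 15/68)
Σ b_i: 257/798·1 + 343/22230·1 + (-558/455)·1 + 17/9·1 = 1 ✓
b·c: 343/22230·19/7 + (-558/455)·7/6 + 17/9·1 = 1/2 ✓
b·c²: 343/22230·361/49 + (-558/455)·49/36 + 17/9·1 = 1/3 ✓
b·Ac: (-558/455)·455/2232 + 17/9·15/68 = 1/6 ✓
b·c³: 343/22230·6859/343 + (-558/455)·343/216 + 17/9·1 = 1/4 ✓
b·(c∘Ac): (-558/455)·3185/13392 + 17/9·15/68 = 1/8 ✓
b·Ac²: (-558/455)·1235/2232 + 17/9·48/119 = 1/12 ✓
b·A²c: 17/9·3/136 = 1/24 ✓; 4 stages ⇒ order 4.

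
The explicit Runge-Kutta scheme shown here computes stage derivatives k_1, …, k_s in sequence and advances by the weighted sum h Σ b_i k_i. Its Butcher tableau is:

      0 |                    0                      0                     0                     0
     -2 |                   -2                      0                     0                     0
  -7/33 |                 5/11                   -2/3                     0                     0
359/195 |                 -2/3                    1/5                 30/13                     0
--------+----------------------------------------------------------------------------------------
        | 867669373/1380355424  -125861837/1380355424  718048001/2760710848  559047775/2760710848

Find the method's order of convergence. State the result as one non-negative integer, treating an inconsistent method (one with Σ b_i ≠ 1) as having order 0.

b = (867669373/1380355424, -125861837/1380355424, 718048001/2760710848, 559047775/2760710848)
c = (0, -2, -7/33, 359/195)
Ac = (0, 0, 4/3, -636/715)
Σ b_i: 867669373/1380355424·1 + (-125861837/1380355424)·1 + 718048001/2760710848·1 + 559047775/2760710848·1 = 1 ✓
b·c: (-125861837/1380355424)·(-2) + 718048001/2760710848·(-7/33) + 559047775/2760710848·359/195 = 1/2 ✓
b·c²: (-125861837/1380355424)·4 + 718048001/2760710848·49/1089 + 559047775/2760710848·128881/38025 = 1/3 ✓
b·Ac: 718048001/2760710848·4/3 + 559047775/2760710848·(-636/715) = 1/6 ✓
b·c³: (-125861837/1380355424)·(-8) + 718048001/2760710848·(-343/35937) + 559047775/2760710848·46268279/7414875 = 1262949951389/634470510960 ≠ 1/4 ⇒ order 3.
b·(c∘Ac): 718048001/2760710848·(-28/99) + 559047775/2760710848·(-76108/46475) = -629205421/1552899852 ≠ 1/8
b·Ac²: 718048001/2760710848·(-8/3) + 559047775/2760710848·21326/23595 = -1107470109/2169129952 ≠ 1/12
b·A²c: 559047775/2760710848·40/13 = 215018375/345088856 ≠ 1/24

3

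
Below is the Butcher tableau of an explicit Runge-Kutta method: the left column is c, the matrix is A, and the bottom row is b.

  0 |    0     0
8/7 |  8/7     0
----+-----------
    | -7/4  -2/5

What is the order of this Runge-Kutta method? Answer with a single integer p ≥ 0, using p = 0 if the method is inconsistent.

0

b = (-7/4, -2/5)
c = (0, 8/7)
Σ b_i: (-7/4)·1 + (-2/5)·1 = -43/20 ≠ 1 ⇒ order 0.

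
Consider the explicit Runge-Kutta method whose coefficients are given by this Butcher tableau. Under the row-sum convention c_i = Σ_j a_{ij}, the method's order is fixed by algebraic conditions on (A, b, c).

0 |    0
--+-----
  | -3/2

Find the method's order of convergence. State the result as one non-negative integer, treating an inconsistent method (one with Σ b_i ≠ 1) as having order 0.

0

b = (-3/2)
c = (0)
Σ b_i: (-3/2)·1 = -3/2 ≠ 1 ⇒ order 0.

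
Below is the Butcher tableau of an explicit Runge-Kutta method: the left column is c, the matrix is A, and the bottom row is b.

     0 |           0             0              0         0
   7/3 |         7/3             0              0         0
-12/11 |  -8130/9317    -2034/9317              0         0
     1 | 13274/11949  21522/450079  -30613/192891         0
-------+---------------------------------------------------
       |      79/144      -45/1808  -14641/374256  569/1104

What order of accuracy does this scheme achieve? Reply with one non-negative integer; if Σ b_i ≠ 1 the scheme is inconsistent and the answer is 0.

4

b = (79/144, -45/1808, -14641/374256, 569/1104)
c = (0, 7/3, -12/11, 1)
Ac = (0, 0, -678/1331, 162/569)
Σ b_i: 79/144·1 + (-45/1808)·1 + (-14641/374256)·1 + 569/1104·1 = 1 ✓
b·c: (-45/1808)·7/3 + (-14641/374256)·(-12/11) + 569/1104·1 = 1/2 ✓
b·c²: (-45/1808)·49/9 + (-14641/374256)·144/121 + 569/1104·1 = 1/3 ✓
b·Ac: (-14641/374256)·(-678/1331) + 569/1104·162/569 = 1/6 ✓
b·c³: (-45/1808)·343/27 + (-14641/374256)·(-1728/1331) + 569/1104·1 = 1/4 ✓
b·(c∘Ac): (-14641/374256)·8136/14641 + 569/1104·162/569 = 1/8 ✓
b·Ac²: (-14641/374256)·(-1582/1331) + 569/1104·122/1707 = 1/12 ✓
b·A²c: 569/1104·46/569 = 1/24 ✓; 4 stages ⇒ order 4.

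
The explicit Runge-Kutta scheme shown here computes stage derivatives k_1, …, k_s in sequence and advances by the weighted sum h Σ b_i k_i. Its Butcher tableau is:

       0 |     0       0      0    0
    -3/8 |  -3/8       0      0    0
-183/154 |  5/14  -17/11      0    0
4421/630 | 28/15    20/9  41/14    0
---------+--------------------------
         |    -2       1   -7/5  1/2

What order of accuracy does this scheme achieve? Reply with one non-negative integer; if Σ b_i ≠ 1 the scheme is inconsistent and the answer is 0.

b = (-2, 1, -7/5, 1/2)
c = (0, -3/8, -183/154, 4421/630)
Ac = (0, 0, 51/88, -27899/6468)
Σ b_i: (-2)·1 + 1·1 + (-7/5)·1 + 1/2·1 = -19/10 ≠ 1 ⇒ order 0.

0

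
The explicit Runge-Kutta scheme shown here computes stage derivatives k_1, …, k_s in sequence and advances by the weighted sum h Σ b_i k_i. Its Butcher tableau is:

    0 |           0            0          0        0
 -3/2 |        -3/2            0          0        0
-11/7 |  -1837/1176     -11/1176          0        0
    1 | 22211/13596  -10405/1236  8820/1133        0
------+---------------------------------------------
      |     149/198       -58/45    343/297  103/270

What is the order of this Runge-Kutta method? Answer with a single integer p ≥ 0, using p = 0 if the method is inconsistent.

b = (149/198, -58/45, 343/297, 103/270)
c = (0, -3/2, -11/7, 1)
Ac = (0, 0, 11/784, 325/824)
Σ b_i: 149/198·1 + (-58/45)·1 + 343/297·1 + 103/270·1 = 1 ✓
b·c: (-58/45)·(-3/2) + 343/297·(-11/7) + 103/270·1 = 1/2 ✓
b·c²: (-58/45)·9/4 + 343/297·121/49 + 103/270·1 = 1/3 ✓
b·Ac: 343/297·11/784 + 103/270·325/824 = 1/6 ✓
b·c³: (-58/45)·(-27/8) + 343/297·(-1331/343) + 103/270·1 = 1/4 ✓
b·(c∘Ac): 343/297·(-121/5488) + 103/270·325/824 = 1/8 ✓
b·Ac²: 343/297·(-33/1568) + 103/270·465/1648 = 1/12 ✓
b·A²c: 103/270·45/412 = 1/24 ✓; 4 stages ⇒ order 4.

4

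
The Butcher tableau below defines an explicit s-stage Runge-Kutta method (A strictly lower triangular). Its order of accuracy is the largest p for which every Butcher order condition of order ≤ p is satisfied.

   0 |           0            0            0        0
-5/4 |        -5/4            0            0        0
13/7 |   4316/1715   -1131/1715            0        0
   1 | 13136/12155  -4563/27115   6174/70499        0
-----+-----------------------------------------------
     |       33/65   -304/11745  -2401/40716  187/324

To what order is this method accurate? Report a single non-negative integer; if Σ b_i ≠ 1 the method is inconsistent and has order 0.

b = (33/65, -304/11745, -2401/40716, 187/324)
c = (0, -5/4, 13/7, 1)
Ac = (0, 0, 1131/1372, 279/748)
Σ b_i: 33/65·1 + (-304/11745)·1 + (-2401/40716)·1 + 187/324·1 = 1 ✓
b·c: (-304/11745)·(-5/4) + (-2401/40716)·13/7 + 187/324·1 = 1/2 ✓
b·c²: (-304/11745)·25/16 + (-2401/40716)·169/49 + 187/324·1 = 1/3 ✓
b·Ac: (-2401/40716)·1131/1372 + 187/324·279/748 = 1/6 ✓
b·c³: (-304/11745)·(-125/64) + (-2401/40716)·2197/343 + 187/324·1 = 1/4 ✓
b·(c∘Ac): (-2401/40716)·14703/9604 + 187/324·279/748 = 1/8 ✓
b·Ac²: (-2401/40716)·(-5655/5488) + 187/324·117/2992 = 1/12 ✓
b·A²c: 187/324·27/374 = 1/24 ✓; 4 stages ⇒ order 4.

4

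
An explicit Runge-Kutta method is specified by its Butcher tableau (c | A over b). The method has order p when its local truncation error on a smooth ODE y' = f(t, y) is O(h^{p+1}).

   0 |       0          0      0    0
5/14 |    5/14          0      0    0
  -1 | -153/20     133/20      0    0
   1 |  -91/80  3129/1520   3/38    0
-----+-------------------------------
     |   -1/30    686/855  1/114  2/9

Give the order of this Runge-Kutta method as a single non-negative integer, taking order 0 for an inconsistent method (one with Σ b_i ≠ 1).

b = (-1/30, 686/855, 1/114, 2/9)
c = (0, 5/14, -1, 1)
Ac = (0, 0, 19/8, 21/32)
Σ b_i: (-1/30)·1 + 686/855·1 + 1/114·1 + 2/9·1 = 1 ✓
b·c: 686/855·5/14 + 1/114·(-1) + 2/9·1 = 1/2 ✓
b·c²: 686/855·25/196 + 1/114·1 + 2/9·1 = 1/3 ✓
b·Ac: 1/114·19/8 + 2/9·21/32 = 1/6 ✓
b·c³: 686/855·125/2744 + 1/114·(-1) + 2/9·1 = 1/4 ✓
b·(c∘Ac): 1/114·(-19/8) + 2/9·21/32 = 1/8 ✓
b·Ac²: 1/114·95/112 + 2/9·153/448 = 1/12 ✓
b·A²c: 2/9·3/16 = 1/24 ✓; 4 stages ⇒ order 4.

4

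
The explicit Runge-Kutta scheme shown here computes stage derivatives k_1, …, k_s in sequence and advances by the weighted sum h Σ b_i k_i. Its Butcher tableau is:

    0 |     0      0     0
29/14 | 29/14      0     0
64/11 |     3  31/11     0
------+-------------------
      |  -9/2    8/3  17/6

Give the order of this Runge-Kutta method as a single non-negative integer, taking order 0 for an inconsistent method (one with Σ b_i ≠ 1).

1

b = (-9/2, 8/3, 17/6)
c = (0, 29/14, 64/11)
Ac = (0, 0, 899/154)
Σ b_i: (-9/2)·1 + 8/3·1 + 17/6·1 = 1 ✓
b·c: 8/3·29/14 + 17/6·64/11 = 5084/231 ≠ 1/2 ⇒ order 1.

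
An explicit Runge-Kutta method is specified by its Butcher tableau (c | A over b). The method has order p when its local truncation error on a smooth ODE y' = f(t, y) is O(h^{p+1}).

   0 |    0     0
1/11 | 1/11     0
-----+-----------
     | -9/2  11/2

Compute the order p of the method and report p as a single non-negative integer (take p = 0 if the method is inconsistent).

b = (-9/2, 11/2)
c = (0, 1/11)
Σ b_i: (-9/2)·1 + 11/2·1 = 1 ✓
b·c: 11/2·1/11 = 1/2 ✓; 2 stages ⇒ order 2.

2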